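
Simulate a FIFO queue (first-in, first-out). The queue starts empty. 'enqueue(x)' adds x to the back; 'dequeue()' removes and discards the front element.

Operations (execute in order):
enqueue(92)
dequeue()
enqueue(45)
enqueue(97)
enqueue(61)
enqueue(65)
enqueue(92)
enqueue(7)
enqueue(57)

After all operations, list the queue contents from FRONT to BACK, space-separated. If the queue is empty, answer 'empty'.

enqueue(92): [92]
dequeue(): []
enqueue(45): [45]
enqueue(97): [45, 97]
enqueue(61): [45, 97, 61]
enqueue(65): [45, 97, 61, 65]
enqueue(92): [45, 97, 61, 65, 92]
enqueue(7): [45, 97, 61, 65, 92, 7]
enqueue(57): [45, 97, 61, 65, 92, 7, 57]

Answer: 45 97 61 65 92 7 57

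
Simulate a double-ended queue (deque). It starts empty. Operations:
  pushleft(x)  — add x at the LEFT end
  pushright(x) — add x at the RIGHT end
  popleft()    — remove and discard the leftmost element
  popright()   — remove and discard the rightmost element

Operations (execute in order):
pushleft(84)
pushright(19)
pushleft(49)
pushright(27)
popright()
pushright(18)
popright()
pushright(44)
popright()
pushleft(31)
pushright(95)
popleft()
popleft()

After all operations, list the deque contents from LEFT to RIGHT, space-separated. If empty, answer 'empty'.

Answer: 84 19 95

Derivation:
pushleft(84): [84]
pushright(19): [84, 19]
pushleft(49): [49, 84, 19]
pushright(27): [49, 84, 19, 27]
popright(): [49, 84, 19]
pushright(18): [49, 84, 19, 18]
popright(): [49, 84, 19]
pushright(44): [49, 84, 19, 44]
popright(): [49, 84, 19]
pushleft(31): [31, 49, 84, 19]
pushright(95): [31, 49, 84, 19, 95]
popleft(): [49, 84, 19, 95]
popleft(): [84, 19, 95]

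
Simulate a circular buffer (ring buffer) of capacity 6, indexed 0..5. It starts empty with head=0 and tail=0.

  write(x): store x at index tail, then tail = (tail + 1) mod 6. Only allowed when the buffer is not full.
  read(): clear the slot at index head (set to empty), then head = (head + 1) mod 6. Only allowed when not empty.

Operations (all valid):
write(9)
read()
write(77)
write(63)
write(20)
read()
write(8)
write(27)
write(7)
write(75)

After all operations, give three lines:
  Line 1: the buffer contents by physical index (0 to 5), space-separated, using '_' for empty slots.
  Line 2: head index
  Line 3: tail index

write(9): buf=[9 _ _ _ _ _], head=0, tail=1, size=1
read(): buf=[_ _ _ _ _ _], head=1, tail=1, size=0
write(77): buf=[_ 77 _ _ _ _], head=1, tail=2, size=1
write(63): buf=[_ 77 63 _ _ _], head=1, tail=3, size=2
write(20): buf=[_ 77 63 20 _ _], head=1, tail=4, size=3
read(): buf=[_ _ 63 20 _ _], head=2, tail=4, size=2
write(8): buf=[_ _ 63 20 8 _], head=2, tail=5, size=3
write(27): buf=[_ _ 63 20 8 27], head=2, tail=0, size=4
write(7): buf=[7 _ 63 20 8 27], head=2, tail=1, size=5
write(75): buf=[7 75 63 20 8 27], head=2, tail=2, size=6

Answer: 7 75 63 20 8 27
2
2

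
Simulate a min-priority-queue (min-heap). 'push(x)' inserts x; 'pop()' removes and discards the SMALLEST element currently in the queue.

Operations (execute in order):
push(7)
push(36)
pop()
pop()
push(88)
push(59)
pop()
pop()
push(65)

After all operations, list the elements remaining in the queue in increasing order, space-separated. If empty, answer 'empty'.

push(7): heap contents = [7]
push(36): heap contents = [7, 36]
pop() → 7: heap contents = [36]
pop() → 36: heap contents = []
push(88): heap contents = [88]
push(59): heap contents = [59, 88]
pop() → 59: heap contents = [88]
pop() → 88: heap contents = []
push(65): heap contents = [65]

Answer: 65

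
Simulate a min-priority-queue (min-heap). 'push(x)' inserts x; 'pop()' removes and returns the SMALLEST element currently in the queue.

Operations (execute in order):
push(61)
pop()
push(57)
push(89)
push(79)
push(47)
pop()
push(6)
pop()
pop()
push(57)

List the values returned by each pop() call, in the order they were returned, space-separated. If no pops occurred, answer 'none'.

Answer: 61 47 6 57

Derivation:
push(61): heap contents = [61]
pop() → 61: heap contents = []
push(57): heap contents = [57]
push(89): heap contents = [57, 89]
push(79): heap contents = [57, 79, 89]
push(47): heap contents = [47, 57, 79, 89]
pop() → 47: heap contents = [57, 79, 89]
push(6): heap contents = [6, 57, 79, 89]
pop() → 6: heap contents = [57, 79, 89]
pop() → 57: heap contents = [79, 89]
push(57): heap contents = [57, 79, 89]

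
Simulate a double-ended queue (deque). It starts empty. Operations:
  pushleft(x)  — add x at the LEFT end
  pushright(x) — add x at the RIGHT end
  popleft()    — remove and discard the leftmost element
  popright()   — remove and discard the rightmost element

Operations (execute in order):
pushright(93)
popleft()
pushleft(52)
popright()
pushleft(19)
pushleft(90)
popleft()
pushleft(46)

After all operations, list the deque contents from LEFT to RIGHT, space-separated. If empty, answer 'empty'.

Answer: 46 19

Derivation:
pushright(93): [93]
popleft(): []
pushleft(52): [52]
popright(): []
pushleft(19): [19]
pushleft(90): [90, 19]
popleft(): [19]
pushleft(46): [46, 19]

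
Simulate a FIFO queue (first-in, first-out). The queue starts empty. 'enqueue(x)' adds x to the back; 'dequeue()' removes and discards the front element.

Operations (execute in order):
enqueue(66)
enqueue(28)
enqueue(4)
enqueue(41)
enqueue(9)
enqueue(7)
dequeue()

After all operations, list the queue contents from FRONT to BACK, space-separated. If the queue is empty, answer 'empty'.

enqueue(66): [66]
enqueue(28): [66, 28]
enqueue(4): [66, 28, 4]
enqueue(41): [66, 28, 4, 41]
enqueue(9): [66, 28, 4, 41, 9]
enqueue(7): [66, 28, 4, 41, 9, 7]
dequeue(): [28, 4, 41, 9, 7]

Answer: 28 4 41 9 7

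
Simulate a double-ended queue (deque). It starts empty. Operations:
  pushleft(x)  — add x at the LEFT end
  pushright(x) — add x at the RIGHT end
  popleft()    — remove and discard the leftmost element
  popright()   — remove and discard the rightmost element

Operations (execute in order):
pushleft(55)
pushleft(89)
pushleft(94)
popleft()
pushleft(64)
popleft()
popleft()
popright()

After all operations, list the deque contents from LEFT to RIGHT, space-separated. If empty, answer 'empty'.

pushleft(55): [55]
pushleft(89): [89, 55]
pushleft(94): [94, 89, 55]
popleft(): [89, 55]
pushleft(64): [64, 89, 55]
popleft(): [89, 55]
popleft(): [55]
popright(): []

Answer: empty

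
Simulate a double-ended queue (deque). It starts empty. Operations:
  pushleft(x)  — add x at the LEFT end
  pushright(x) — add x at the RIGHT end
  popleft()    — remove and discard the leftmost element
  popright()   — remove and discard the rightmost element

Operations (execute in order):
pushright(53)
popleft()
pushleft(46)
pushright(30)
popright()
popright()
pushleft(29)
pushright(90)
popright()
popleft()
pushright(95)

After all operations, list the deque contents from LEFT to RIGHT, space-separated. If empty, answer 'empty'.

Answer: 95

Derivation:
pushright(53): [53]
popleft(): []
pushleft(46): [46]
pushright(30): [46, 30]
popright(): [46]
popright(): []
pushleft(29): [29]
pushright(90): [29, 90]
popright(): [29]
popleft(): []
pushright(95): [95]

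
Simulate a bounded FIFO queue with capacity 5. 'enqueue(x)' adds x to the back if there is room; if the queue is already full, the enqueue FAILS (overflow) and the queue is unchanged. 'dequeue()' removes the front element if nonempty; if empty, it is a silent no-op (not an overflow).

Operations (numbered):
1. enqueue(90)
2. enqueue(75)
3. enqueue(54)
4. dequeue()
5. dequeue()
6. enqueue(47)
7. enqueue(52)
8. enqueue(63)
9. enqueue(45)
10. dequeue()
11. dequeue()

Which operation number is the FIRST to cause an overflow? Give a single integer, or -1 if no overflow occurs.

Answer: -1

Derivation:
1. enqueue(90): size=1
2. enqueue(75): size=2
3. enqueue(54): size=3
4. dequeue(): size=2
5. dequeue(): size=1
6. enqueue(47): size=2
7. enqueue(52): size=3
8. enqueue(63): size=4
9. enqueue(45): size=5
10. dequeue(): size=4
11. dequeue(): size=3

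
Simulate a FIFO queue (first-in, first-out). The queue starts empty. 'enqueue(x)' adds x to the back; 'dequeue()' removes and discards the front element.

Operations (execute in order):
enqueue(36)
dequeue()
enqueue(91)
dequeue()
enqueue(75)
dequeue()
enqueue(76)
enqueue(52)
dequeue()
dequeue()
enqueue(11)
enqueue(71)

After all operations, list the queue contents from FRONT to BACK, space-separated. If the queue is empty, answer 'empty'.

enqueue(36): [36]
dequeue(): []
enqueue(91): [91]
dequeue(): []
enqueue(75): [75]
dequeue(): []
enqueue(76): [76]
enqueue(52): [76, 52]
dequeue(): [52]
dequeue(): []
enqueue(11): [11]
enqueue(71): [11, 71]

Answer: 11 71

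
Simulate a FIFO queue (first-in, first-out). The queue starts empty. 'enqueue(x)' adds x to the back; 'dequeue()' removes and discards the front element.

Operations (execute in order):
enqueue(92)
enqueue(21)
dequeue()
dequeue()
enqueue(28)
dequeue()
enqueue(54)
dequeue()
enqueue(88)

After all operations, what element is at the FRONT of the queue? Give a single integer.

enqueue(92): queue = [92]
enqueue(21): queue = [92, 21]
dequeue(): queue = [21]
dequeue(): queue = []
enqueue(28): queue = [28]
dequeue(): queue = []
enqueue(54): queue = [54]
dequeue(): queue = []
enqueue(88): queue = [88]

Answer: 88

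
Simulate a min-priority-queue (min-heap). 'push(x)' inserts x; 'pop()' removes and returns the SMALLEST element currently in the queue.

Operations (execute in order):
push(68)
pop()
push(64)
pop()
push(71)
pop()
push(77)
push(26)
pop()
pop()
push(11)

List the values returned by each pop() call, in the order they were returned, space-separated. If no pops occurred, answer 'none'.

Answer: 68 64 71 26 77

Derivation:
push(68): heap contents = [68]
pop() → 68: heap contents = []
push(64): heap contents = [64]
pop() → 64: heap contents = []
push(71): heap contents = [71]
pop() → 71: heap contents = []
push(77): heap contents = [77]
push(26): heap contents = [26, 77]
pop() → 26: heap contents = [77]
pop() → 77: heap contents = []
push(11): heap contents = [11]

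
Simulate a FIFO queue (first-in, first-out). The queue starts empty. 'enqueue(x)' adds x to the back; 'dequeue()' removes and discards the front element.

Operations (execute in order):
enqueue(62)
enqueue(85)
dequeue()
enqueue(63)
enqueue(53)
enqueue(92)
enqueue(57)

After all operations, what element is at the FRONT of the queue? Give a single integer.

enqueue(62): queue = [62]
enqueue(85): queue = [62, 85]
dequeue(): queue = [85]
enqueue(63): queue = [85, 63]
enqueue(53): queue = [85, 63, 53]
enqueue(92): queue = [85, 63, 53, 92]
enqueue(57): queue = [85, 63, 53, 92, 57]

Answer: 85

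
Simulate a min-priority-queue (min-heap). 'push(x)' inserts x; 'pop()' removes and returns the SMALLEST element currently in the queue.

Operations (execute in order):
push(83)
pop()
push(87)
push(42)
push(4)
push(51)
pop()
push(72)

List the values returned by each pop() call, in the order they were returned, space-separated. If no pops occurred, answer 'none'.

Answer: 83 4

Derivation:
push(83): heap contents = [83]
pop() → 83: heap contents = []
push(87): heap contents = [87]
push(42): heap contents = [42, 87]
push(4): heap contents = [4, 42, 87]
push(51): heap contents = [4, 42, 51, 87]
pop() → 4: heap contents = [42, 51, 87]
push(72): heap contents = [42, 51, 72, 87]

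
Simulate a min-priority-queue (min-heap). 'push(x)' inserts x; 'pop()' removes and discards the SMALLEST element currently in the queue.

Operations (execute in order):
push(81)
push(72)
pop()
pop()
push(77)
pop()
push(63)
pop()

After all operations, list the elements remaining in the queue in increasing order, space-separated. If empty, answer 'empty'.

push(81): heap contents = [81]
push(72): heap contents = [72, 81]
pop() → 72: heap contents = [81]
pop() → 81: heap contents = []
push(77): heap contents = [77]
pop() → 77: heap contents = []
push(63): heap contents = [63]
pop() → 63: heap contents = []

Answer: empty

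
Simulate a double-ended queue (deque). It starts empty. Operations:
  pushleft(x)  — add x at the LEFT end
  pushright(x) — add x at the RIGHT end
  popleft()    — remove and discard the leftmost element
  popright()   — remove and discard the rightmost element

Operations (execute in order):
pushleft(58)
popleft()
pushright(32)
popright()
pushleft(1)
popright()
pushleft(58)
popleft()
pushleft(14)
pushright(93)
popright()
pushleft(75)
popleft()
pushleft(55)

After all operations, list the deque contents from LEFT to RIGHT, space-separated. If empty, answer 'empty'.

Answer: 55 14

Derivation:
pushleft(58): [58]
popleft(): []
pushright(32): [32]
popright(): []
pushleft(1): [1]
popright(): []
pushleft(58): [58]
popleft(): []
pushleft(14): [14]
pushright(93): [14, 93]
popright(): [14]
pushleft(75): [75, 14]
popleft(): [14]
pushleft(55): [55, 14]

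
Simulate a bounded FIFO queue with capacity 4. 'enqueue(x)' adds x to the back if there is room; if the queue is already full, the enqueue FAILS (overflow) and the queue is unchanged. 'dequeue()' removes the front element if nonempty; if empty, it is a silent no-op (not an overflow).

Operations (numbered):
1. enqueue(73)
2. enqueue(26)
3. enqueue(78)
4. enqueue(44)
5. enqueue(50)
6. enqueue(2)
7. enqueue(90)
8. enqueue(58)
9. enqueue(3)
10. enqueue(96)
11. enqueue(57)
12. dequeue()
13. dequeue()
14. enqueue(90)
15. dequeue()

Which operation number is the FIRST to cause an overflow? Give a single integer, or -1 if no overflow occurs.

Answer: 5

Derivation:
1. enqueue(73): size=1
2. enqueue(26): size=2
3. enqueue(78): size=3
4. enqueue(44): size=4
5. enqueue(50): size=4=cap → OVERFLOW (fail)
6. enqueue(2): size=4=cap → OVERFLOW (fail)
7. enqueue(90): size=4=cap → OVERFLOW (fail)
8. enqueue(58): size=4=cap → OVERFLOW (fail)
9. enqueue(3): size=4=cap → OVERFLOW (fail)
10. enqueue(96): size=4=cap → OVERFLOW (fail)
11. enqueue(57): size=4=cap → OVERFLOW (fail)
12. dequeue(): size=3
13. dequeue(): size=2
14. enqueue(90): size=3
15. dequeue(): size=2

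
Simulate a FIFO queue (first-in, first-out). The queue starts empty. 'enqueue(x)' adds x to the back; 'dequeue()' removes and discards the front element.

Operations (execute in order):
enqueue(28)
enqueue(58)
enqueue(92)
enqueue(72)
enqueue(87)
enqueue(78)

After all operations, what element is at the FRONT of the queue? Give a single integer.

enqueue(28): queue = [28]
enqueue(58): queue = [28, 58]
enqueue(92): queue = [28, 58, 92]
enqueue(72): queue = [28, 58, 92, 72]
enqueue(87): queue = [28, 58, 92, 72, 87]
enqueue(78): queue = [28, 58, 92, 72, 87, 78]

Answer: 28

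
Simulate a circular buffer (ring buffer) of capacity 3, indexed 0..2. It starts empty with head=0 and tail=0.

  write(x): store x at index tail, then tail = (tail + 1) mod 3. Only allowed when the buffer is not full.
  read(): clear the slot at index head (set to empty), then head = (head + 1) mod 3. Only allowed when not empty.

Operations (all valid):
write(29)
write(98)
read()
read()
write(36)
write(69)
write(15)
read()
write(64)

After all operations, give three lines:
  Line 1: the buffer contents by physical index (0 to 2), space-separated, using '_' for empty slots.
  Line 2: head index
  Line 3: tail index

write(29): buf=[29 _ _], head=0, tail=1, size=1
write(98): buf=[29 98 _], head=0, tail=2, size=2
read(): buf=[_ 98 _], head=1, tail=2, size=1
read(): buf=[_ _ _], head=2, tail=2, size=0
write(36): buf=[_ _ 36], head=2, tail=0, size=1
write(69): buf=[69 _ 36], head=2, tail=1, size=2
write(15): buf=[69 15 36], head=2, tail=2, size=3
read(): buf=[69 15 _], head=0, tail=2, size=2
write(64): buf=[69 15 64], head=0, tail=0, size=3

Answer: 69 15 64
0
0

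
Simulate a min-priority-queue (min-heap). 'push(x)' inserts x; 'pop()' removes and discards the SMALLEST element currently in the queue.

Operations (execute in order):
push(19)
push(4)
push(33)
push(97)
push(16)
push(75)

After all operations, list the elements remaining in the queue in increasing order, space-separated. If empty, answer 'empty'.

push(19): heap contents = [19]
push(4): heap contents = [4, 19]
push(33): heap contents = [4, 19, 33]
push(97): heap contents = [4, 19, 33, 97]
push(16): heap contents = [4, 16, 19, 33, 97]
push(75): heap contents = [4, 16, 19, 33, 75, 97]

Answer: 4 16 19 33 75 97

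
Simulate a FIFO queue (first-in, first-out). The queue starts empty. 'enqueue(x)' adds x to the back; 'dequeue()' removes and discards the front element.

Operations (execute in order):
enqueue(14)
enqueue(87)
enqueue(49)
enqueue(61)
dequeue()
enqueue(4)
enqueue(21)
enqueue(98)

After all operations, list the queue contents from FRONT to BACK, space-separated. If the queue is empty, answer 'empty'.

Answer: 87 49 61 4 21 98

Derivation:
enqueue(14): [14]
enqueue(87): [14, 87]
enqueue(49): [14, 87, 49]
enqueue(61): [14, 87, 49, 61]
dequeue(): [87, 49, 61]
enqueue(4): [87, 49, 61, 4]
enqueue(21): [87, 49, 61, 4, 21]
enqueue(98): [87, 49, 61, 4, 21, 98]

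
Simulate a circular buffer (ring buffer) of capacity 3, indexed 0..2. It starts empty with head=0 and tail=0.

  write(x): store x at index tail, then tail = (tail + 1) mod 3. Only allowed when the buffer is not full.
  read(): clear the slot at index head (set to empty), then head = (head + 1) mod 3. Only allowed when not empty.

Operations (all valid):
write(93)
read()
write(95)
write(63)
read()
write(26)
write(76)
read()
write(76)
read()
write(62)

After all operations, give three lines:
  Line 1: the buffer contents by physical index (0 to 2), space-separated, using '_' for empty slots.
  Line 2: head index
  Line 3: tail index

Answer: 62 76 76
1
1

Derivation:
write(93): buf=[93 _ _], head=0, tail=1, size=1
read(): buf=[_ _ _], head=1, tail=1, size=0
write(95): buf=[_ 95 _], head=1, tail=2, size=1
write(63): buf=[_ 95 63], head=1, tail=0, size=2
read(): buf=[_ _ 63], head=2, tail=0, size=1
write(26): buf=[26 _ 63], head=2, tail=1, size=2
write(76): buf=[26 76 63], head=2, tail=2, size=3
read(): buf=[26 76 _], head=0, tail=2, size=2
write(76): buf=[26 76 76], head=0, tail=0, size=3
read(): buf=[_ 76 76], head=1, tail=0, size=2
write(62): buf=[62 76 76], head=1, tail=1, size=3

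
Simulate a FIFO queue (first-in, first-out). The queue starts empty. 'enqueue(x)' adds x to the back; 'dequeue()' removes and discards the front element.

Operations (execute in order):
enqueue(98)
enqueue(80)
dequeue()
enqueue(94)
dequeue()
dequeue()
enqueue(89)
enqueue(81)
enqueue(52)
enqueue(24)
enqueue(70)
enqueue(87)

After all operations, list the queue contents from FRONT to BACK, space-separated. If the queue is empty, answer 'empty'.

enqueue(98): [98]
enqueue(80): [98, 80]
dequeue(): [80]
enqueue(94): [80, 94]
dequeue(): [94]
dequeue(): []
enqueue(89): [89]
enqueue(81): [89, 81]
enqueue(52): [89, 81, 52]
enqueue(24): [89, 81, 52, 24]
enqueue(70): [89, 81, 52, 24, 70]
enqueue(87): [89, 81, 52, 24, 70, 87]

Answer: 89 81 52 24 70 87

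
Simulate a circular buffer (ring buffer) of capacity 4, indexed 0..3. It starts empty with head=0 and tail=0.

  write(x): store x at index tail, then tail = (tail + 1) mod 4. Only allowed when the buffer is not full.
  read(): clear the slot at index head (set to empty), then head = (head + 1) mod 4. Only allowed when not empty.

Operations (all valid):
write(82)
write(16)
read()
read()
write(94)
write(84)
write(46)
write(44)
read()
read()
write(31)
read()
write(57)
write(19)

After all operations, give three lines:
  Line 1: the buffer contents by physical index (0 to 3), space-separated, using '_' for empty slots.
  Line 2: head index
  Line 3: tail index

Answer: 19 44 31 57
1
1

Derivation:
write(82): buf=[82 _ _ _], head=0, tail=1, size=1
write(16): buf=[82 16 _ _], head=0, tail=2, size=2
read(): buf=[_ 16 _ _], head=1, tail=2, size=1
read(): buf=[_ _ _ _], head=2, tail=2, size=0
write(94): buf=[_ _ 94 _], head=2, tail=3, size=1
write(84): buf=[_ _ 94 84], head=2, tail=0, size=2
write(46): buf=[46 _ 94 84], head=2, tail=1, size=3
write(44): buf=[46 44 94 84], head=2, tail=2, size=4
read(): buf=[46 44 _ 84], head=3, tail=2, size=3
read(): buf=[46 44 _ _], head=0, tail=2, size=2
write(31): buf=[46 44 31 _], head=0, tail=3, size=3
read(): buf=[_ 44 31 _], head=1, tail=3, size=2
write(57): buf=[_ 44 31 57], head=1, tail=0, size=3
write(19): buf=[19 44 31 57], head=1, tail=1, size=4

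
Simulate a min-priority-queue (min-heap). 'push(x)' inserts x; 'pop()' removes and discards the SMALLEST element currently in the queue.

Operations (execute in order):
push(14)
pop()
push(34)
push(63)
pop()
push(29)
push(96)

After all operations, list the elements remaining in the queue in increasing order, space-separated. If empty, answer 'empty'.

Answer: 29 63 96

Derivation:
push(14): heap contents = [14]
pop() → 14: heap contents = []
push(34): heap contents = [34]
push(63): heap contents = [34, 63]
pop() → 34: heap contents = [63]
push(29): heap contents = [29, 63]
push(96): heap contents = [29, 63, 96]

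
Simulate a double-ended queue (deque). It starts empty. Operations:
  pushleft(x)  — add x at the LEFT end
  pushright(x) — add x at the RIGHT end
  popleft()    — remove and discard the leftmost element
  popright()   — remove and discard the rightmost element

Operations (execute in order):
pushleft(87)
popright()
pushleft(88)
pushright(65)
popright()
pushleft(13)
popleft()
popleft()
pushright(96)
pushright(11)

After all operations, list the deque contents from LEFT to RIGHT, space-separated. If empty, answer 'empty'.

Answer: 96 11

Derivation:
pushleft(87): [87]
popright(): []
pushleft(88): [88]
pushright(65): [88, 65]
popright(): [88]
pushleft(13): [13, 88]
popleft(): [88]
popleft(): []
pushright(96): [96]
pushright(11): [96, 11]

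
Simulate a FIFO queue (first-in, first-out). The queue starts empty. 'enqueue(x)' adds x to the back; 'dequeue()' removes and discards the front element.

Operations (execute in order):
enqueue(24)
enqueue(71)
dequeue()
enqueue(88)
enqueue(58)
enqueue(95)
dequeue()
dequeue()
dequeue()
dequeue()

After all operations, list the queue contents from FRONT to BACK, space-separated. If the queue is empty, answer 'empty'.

enqueue(24): [24]
enqueue(71): [24, 71]
dequeue(): [71]
enqueue(88): [71, 88]
enqueue(58): [71, 88, 58]
enqueue(95): [71, 88, 58, 95]
dequeue(): [88, 58, 95]
dequeue(): [58, 95]
dequeue(): [95]
dequeue(): []

Answer: empty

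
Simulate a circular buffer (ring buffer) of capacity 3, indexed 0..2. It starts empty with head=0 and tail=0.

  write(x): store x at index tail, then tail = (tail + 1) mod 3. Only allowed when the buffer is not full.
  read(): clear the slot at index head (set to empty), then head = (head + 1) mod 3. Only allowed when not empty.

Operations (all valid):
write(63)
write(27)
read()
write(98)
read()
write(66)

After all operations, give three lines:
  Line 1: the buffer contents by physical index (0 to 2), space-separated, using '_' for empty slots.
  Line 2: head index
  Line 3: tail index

write(63): buf=[63 _ _], head=0, tail=1, size=1
write(27): buf=[63 27 _], head=0, tail=2, size=2
read(): buf=[_ 27 _], head=1, tail=2, size=1
write(98): buf=[_ 27 98], head=1, tail=0, size=2
read(): buf=[_ _ 98], head=2, tail=0, size=1
write(66): buf=[66 _ 98], head=2, tail=1, size=2

Answer: 66 _ 98
2
1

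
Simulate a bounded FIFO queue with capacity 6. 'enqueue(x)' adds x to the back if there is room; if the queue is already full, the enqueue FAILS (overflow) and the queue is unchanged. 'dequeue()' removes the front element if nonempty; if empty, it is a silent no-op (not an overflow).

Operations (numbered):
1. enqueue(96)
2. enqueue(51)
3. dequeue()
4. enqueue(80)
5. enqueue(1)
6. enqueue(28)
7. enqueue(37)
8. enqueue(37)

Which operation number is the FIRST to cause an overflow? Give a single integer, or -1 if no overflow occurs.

Answer: -1

Derivation:
1. enqueue(96): size=1
2. enqueue(51): size=2
3. dequeue(): size=1
4. enqueue(80): size=2
5. enqueue(1): size=3
6. enqueue(28): size=4
7. enqueue(37): size=5
8. enqueue(37): size=6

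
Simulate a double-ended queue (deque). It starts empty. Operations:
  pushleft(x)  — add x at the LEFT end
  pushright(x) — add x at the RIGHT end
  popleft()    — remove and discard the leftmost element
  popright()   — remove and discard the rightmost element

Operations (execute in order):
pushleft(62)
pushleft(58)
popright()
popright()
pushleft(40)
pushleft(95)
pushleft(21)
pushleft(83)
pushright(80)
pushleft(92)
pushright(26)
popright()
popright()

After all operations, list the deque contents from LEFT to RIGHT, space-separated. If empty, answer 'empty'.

pushleft(62): [62]
pushleft(58): [58, 62]
popright(): [58]
popright(): []
pushleft(40): [40]
pushleft(95): [95, 40]
pushleft(21): [21, 95, 40]
pushleft(83): [83, 21, 95, 40]
pushright(80): [83, 21, 95, 40, 80]
pushleft(92): [92, 83, 21, 95, 40, 80]
pushright(26): [92, 83, 21, 95, 40, 80, 26]
popright(): [92, 83, 21, 95, 40, 80]
popright(): [92, 83, 21, 95, 40]

Answer: 92 83 21 95 40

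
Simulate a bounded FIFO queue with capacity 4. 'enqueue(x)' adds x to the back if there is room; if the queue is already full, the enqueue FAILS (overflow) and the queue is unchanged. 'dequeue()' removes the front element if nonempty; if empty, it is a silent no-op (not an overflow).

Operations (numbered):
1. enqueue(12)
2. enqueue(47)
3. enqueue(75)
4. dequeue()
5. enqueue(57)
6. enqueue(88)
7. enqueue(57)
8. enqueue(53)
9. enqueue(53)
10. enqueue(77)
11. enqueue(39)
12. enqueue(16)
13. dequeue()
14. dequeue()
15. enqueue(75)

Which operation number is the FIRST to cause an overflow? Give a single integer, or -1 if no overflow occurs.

Answer: 7

Derivation:
1. enqueue(12): size=1
2. enqueue(47): size=2
3. enqueue(75): size=3
4. dequeue(): size=2
5. enqueue(57): size=3
6. enqueue(88): size=4
7. enqueue(57): size=4=cap → OVERFLOW (fail)
8. enqueue(53): size=4=cap → OVERFLOW (fail)
9. enqueue(53): size=4=cap → OVERFLOW (fail)
10. enqueue(77): size=4=cap → OVERFLOW (fail)
11. enqueue(39): size=4=cap → OVERFLOW (fail)
12. enqueue(16): size=4=cap → OVERFLOW (fail)
13. dequeue(): size=3
14. dequeue(): size=2
15. enqueue(75): size=3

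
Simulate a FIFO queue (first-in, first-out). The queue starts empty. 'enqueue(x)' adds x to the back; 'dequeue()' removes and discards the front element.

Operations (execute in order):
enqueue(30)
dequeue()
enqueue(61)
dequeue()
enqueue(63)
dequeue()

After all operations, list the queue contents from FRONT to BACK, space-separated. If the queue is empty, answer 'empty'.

enqueue(30): [30]
dequeue(): []
enqueue(61): [61]
dequeue(): []
enqueue(63): [63]
dequeue(): []

Answer: empty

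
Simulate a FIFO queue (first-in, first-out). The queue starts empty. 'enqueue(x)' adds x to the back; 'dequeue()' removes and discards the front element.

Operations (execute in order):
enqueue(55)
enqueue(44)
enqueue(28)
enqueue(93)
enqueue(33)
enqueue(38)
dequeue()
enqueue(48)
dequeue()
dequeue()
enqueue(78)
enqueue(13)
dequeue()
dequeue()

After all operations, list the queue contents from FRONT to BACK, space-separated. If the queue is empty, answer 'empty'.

Answer: 38 48 78 13

Derivation:
enqueue(55): [55]
enqueue(44): [55, 44]
enqueue(28): [55, 44, 28]
enqueue(93): [55, 44, 28, 93]
enqueue(33): [55, 44, 28, 93, 33]
enqueue(38): [55, 44, 28, 93, 33, 38]
dequeue(): [44, 28, 93, 33, 38]
enqueue(48): [44, 28, 93, 33, 38, 48]
dequeue(): [28, 93, 33, 38, 48]
dequeue(): [93, 33, 38, 48]
enqueue(78): [93, 33, 38, 48, 78]
enqueue(13): [93, 33, 38, 48, 78, 13]
dequeue(): [33, 38, 48, 78, 13]
dequeue(): [38, 48, 78, 13]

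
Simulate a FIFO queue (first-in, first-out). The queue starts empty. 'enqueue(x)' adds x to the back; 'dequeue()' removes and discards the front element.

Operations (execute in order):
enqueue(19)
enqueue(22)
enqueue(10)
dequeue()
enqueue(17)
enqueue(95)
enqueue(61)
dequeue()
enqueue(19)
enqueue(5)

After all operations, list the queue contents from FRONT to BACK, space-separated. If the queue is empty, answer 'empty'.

Answer: 10 17 95 61 19 5

Derivation:
enqueue(19): [19]
enqueue(22): [19, 22]
enqueue(10): [19, 22, 10]
dequeue(): [22, 10]
enqueue(17): [22, 10, 17]
enqueue(95): [22, 10, 17, 95]
enqueue(61): [22, 10, 17, 95, 61]
dequeue(): [10, 17, 95, 61]
enqueue(19): [10, 17, 95, 61, 19]
enqueue(5): [10, 17, 95, 61, 19, 5]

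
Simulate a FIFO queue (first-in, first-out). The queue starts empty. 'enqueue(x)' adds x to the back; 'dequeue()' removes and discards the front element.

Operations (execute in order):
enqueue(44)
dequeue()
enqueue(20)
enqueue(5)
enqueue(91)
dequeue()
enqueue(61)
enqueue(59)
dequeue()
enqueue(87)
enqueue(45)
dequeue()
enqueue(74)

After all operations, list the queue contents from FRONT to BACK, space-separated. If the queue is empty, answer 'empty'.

Answer: 61 59 87 45 74

Derivation:
enqueue(44): [44]
dequeue(): []
enqueue(20): [20]
enqueue(5): [20, 5]
enqueue(91): [20, 5, 91]
dequeue(): [5, 91]
enqueue(61): [5, 91, 61]
enqueue(59): [5, 91, 61, 59]
dequeue(): [91, 61, 59]
enqueue(87): [91, 61, 59, 87]
enqueue(45): [91, 61, 59, 87, 45]
dequeue(): [61, 59, 87, 45]
enqueue(74): [61, 59, 87, 45, 74]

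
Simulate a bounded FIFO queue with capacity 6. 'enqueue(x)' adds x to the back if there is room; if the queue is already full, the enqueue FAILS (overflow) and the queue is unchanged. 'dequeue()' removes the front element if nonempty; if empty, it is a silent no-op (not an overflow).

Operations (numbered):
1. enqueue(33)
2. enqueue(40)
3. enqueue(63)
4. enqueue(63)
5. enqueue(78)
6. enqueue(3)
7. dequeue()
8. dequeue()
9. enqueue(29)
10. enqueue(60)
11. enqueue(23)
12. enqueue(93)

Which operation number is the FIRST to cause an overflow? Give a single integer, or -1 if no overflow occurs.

1. enqueue(33): size=1
2. enqueue(40): size=2
3. enqueue(63): size=3
4. enqueue(63): size=4
5. enqueue(78): size=5
6. enqueue(3): size=6
7. dequeue(): size=5
8. dequeue(): size=4
9. enqueue(29): size=5
10. enqueue(60): size=6
11. enqueue(23): size=6=cap → OVERFLOW (fail)
12. enqueue(93): size=6=cap → OVERFLOW (fail)

Answer: 11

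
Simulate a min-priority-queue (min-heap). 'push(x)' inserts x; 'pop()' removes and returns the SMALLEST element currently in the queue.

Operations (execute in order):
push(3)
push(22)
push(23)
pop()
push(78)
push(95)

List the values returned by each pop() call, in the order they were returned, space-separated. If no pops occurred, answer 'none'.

push(3): heap contents = [3]
push(22): heap contents = [3, 22]
push(23): heap contents = [3, 22, 23]
pop() → 3: heap contents = [22, 23]
push(78): heap contents = [22, 23, 78]
push(95): heap contents = [22, 23, 78, 95]

Answer: 3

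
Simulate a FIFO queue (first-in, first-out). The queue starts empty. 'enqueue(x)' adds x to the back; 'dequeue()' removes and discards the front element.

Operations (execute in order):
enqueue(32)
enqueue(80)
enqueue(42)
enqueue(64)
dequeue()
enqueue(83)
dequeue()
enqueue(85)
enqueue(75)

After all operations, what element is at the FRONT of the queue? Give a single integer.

enqueue(32): queue = [32]
enqueue(80): queue = [32, 80]
enqueue(42): queue = [32, 80, 42]
enqueue(64): queue = [32, 80, 42, 64]
dequeue(): queue = [80, 42, 64]
enqueue(83): queue = [80, 42, 64, 83]
dequeue(): queue = [42, 64, 83]
enqueue(85): queue = [42, 64, 83, 85]
enqueue(75): queue = [42, 64, 83, 85, 75]

Answer: 42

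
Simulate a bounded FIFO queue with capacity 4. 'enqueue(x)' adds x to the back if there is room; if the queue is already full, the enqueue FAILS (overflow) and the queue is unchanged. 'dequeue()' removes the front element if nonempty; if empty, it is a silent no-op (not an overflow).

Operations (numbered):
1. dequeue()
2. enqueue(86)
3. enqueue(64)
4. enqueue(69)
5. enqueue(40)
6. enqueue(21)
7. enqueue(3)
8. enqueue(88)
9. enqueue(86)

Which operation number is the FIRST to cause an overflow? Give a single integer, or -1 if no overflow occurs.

Answer: 6

Derivation:
1. dequeue(): empty, no-op, size=0
2. enqueue(86): size=1
3. enqueue(64): size=2
4. enqueue(69): size=3
5. enqueue(40): size=4
6. enqueue(21): size=4=cap → OVERFLOW (fail)
7. enqueue(3): size=4=cap → OVERFLOW (fail)
8. enqueue(88): size=4=cap → OVERFLOW (fail)
9. enqueue(86): size=4=cap → OVERFLOW (fail)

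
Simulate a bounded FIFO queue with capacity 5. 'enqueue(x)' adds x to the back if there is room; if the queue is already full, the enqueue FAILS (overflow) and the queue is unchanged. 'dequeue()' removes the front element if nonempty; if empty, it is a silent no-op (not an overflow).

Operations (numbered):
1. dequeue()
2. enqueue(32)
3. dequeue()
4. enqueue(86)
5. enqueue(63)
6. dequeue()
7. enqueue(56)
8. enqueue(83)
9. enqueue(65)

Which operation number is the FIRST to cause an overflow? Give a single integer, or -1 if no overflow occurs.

1. dequeue(): empty, no-op, size=0
2. enqueue(32): size=1
3. dequeue(): size=0
4. enqueue(86): size=1
5. enqueue(63): size=2
6. dequeue(): size=1
7. enqueue(56): size=2
8. enqueue(83): size=3
9. enqueue(65): size=4

Answer: -1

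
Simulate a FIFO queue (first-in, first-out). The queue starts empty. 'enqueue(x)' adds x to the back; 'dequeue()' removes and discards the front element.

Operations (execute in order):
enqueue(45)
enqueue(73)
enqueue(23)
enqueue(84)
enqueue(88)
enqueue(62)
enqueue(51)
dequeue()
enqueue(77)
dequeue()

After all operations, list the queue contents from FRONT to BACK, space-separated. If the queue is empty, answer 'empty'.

enqueue(45): [45]
enqueue(73): [45, 73]
enqueue(23): [45, 73, 23]
enqueue(84): [45, 73, 23, 84]
enqueue(88): [45, 73, 23, 84, 88]
enqueue(62): [45, 73, 23, 84, 88, 62]
enqueue(51): [45, 73, 23, 84, 88, 62, 51]
dequeue(): [73, 23, 84, 88, 62, 51]
enqueue(77): [73, 23, 84, 88, 62, 51, 77]
dequeue(): [23, 84, 88, 62, 51, 77]

Answer: 23 84 88 62 51 77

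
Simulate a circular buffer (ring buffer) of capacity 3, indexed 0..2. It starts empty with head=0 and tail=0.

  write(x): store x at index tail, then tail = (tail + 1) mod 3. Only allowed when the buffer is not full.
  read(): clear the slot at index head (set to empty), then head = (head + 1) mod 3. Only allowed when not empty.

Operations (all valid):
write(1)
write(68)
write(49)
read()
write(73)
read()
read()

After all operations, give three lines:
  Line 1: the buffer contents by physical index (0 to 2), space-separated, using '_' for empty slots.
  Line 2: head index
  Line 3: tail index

Answer: 73 _ _
0
1

Derivation:
write(1): buf=[1 _ _], head=0, tail=1, size=1
write(68): buf=[1 68 _], head=0, tail=2, size=2
write(49): buf=[1 68 49], head=0, tail=0, size=3
read(): buf=[_ 68 49], head=1, tail=0, size=2
write(73): buf=[73 68 49], head=1, tail=1, size=3
read(): buf=[73 _ 49], head=2, tail=1, size=2
read(): buf=[73 _ _], head=0, tail=1, size=1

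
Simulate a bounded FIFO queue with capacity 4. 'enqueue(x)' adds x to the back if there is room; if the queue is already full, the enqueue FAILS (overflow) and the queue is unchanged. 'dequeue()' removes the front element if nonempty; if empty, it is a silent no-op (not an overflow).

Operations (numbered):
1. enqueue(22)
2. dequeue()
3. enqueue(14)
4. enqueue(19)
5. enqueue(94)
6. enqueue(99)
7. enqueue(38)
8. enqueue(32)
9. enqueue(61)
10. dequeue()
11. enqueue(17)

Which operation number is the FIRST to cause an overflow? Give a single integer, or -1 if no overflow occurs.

1. enqueue(22): size=1
2. dequeue(): size=0
3. enqueue(14): size=1
4. enqueue(19): size=2
5. enqueue(94): size=3
6. enqueue(99): size=4
7. enqueue(38): size=4=cap → OVERFLOW (fail)
8. enqueue(32): size=4=cap → OVERFLOW (fail)
9. enqueue(61): size=4=cap → OVERFLOW (fail)
10. dequeue(): size=3
11. enqueue(17): size=4

Answer: 7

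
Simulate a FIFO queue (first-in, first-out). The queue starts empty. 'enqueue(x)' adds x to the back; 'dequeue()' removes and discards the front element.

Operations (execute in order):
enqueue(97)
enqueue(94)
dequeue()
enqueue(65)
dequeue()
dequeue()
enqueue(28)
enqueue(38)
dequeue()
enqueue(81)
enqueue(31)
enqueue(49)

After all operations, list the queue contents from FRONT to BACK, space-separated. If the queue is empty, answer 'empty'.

enqueue(97): [97]
enqueue(94): [97, 94]
dequeue(): [94]
enqueue(65): [94, 65]
dequeue(): [65]
dequeue(): []
enqueue(28): [28]
enqueue(38): [28, 38]
dequeue(): [38]
enqueue(81): [38, 81]
enqueue(31): [38, 81, 31]
enqueue(49): [38, 81, 31, 49]

Answer: 38 81 31 49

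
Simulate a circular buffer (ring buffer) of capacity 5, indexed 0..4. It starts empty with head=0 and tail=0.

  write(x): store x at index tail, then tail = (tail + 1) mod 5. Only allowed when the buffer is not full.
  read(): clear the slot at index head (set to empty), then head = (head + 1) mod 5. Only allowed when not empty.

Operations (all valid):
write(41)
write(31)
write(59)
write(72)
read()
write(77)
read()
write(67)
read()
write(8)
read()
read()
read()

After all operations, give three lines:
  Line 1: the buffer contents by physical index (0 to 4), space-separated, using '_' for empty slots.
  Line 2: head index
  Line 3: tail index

Answer: _ 8 _ _ _
1
2

Derivation:
write(41): buf=[41 _ _ _ _], head=0, tail=1, size=1
write(31): buf=[41 31 _ _ _], head=0, tail=2, size=2
write(59): buf=[41 31 59 _ _], head=0, tail=3, size=3
write(72): buf=[41 31 59 72 _], head=0, tail=4, size=4
read(): buf=[_ 31 59 72 _], head=1, tail=4, size=3
write(77): buf=[_ 31 59 72 77], head=1, tail=0, size=4
read(): buf=[_ _ 59 72 77], head=2, tail=0, size=3
write(67): buf=[67 _ 59 72 77], head=2, tail=1, size=4
read(): buf=[67 _ _ 72 77], head=3, tail=1, size=3
write(8): buf=[67 8 _ 72 77], head=3, tail=2, size=4
read(): buf=[67 8 _ _ 77], head=4, tail=2, size=3
read(): buf=[67 8 _ _ _], head=0, tail=2, size=2
read(): buf=[_ 8 _ _ _], head=1, tail=2, size=1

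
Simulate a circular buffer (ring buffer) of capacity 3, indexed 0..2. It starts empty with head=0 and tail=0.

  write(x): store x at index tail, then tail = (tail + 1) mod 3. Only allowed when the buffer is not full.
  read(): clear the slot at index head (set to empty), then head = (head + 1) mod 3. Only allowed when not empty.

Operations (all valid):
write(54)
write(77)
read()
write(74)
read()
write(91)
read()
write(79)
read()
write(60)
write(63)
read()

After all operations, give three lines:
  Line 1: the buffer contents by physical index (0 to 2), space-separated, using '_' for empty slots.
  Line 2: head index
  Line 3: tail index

Answer: 63 _ 60
2
1

Derivation:
write(54): buf=[54 _ _], head=0, tail=1, size=1
write(77): buf=[54 77 _], head=0, tail=2, size=2
read(): buf=[_ 77 _], head=1, tail=2, size=1
write(74): buf=[_ 77 74], head=1, tail=0, size=2
read(): buf=[_ _ 74], head=2, tail=0, size=1
write(91): buf=[91 _ 74], head=2, tail=1, size=2
read(): buf=[91 _ _], head=0, tail=1, size=1
write(79): buf=[91 79 _], head=0, tail=2, size=2
read(): buf=[_ 79 _], head=1, tail=2, size=1
write(60): buf=[_ 79 60], head=1, tail=0, size=2
write(63): buf=[63 79 60], head=1, tail=1, size=3
read(): buf=[63 _ 60], head=2, tail=1, size=2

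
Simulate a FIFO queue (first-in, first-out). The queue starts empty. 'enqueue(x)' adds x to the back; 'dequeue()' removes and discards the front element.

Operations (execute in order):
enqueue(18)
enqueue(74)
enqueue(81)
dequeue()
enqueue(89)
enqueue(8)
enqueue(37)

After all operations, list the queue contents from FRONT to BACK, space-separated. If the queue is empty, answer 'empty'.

Answer: 74 81 89 8 37

Derivation:
enqueue(18): [18]
enqueue(74): [18, 74]
enqueue(81): [18, 74, 81]
dequeue(): [74, 81]
enqueue(89): [74, 81, 89]
enqueue(8): [74, 81, 89, 8]
enqueue(37): [74, 81, 89, 8, 37]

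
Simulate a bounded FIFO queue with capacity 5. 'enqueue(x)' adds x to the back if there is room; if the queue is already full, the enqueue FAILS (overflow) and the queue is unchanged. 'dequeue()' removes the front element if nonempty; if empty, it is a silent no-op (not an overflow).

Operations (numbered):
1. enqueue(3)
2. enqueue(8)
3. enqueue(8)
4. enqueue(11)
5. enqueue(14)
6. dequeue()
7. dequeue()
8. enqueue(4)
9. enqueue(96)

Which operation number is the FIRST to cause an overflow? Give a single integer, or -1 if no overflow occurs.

Answer: -1

Derivation:
1. enqueue(3): size=1
2. enqueue(8): size=2
3. enqueue(8): size=3
4. enqueue(11): size=4
5. enqueue(14): size=5
6. dequeue(): size=4
7. dequeue(): size=3
8. enqueue(4): size=4
9. enqueue(96): size=5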